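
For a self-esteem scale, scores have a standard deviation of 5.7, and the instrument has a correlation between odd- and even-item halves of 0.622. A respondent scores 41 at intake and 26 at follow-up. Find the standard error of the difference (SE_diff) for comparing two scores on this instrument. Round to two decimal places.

3.89

Spearman-Brown: r = 2(0.622) / (1 + 0.622) = 1.2440 / 1.6220 ≈ 0.7670
SEM = 5.7000×√(1 − 0.7670) ≈ 2.7517
SE_diff = SEM × √2 ≈ 2.7517 × 1.4142 ≈ 3.8914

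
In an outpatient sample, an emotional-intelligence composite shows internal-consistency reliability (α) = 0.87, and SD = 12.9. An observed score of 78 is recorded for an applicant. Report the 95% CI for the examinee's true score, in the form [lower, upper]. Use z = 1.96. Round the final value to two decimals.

[68.88, 87.12]

SEM = 12.900 · √(1 − 0.870) = 12.900 · √0.130 ≈ 12.900 · 0.361 ≈ 4.651
Margin = 1.96 · 4.651 ≈ 9.116
CI = 78 ± 9.116 → [68.884, 87.116]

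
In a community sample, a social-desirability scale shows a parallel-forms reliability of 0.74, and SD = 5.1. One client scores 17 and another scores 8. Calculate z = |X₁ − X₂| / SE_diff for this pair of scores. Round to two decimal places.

SEM = 5.100 * √(1 − 0.740) = 5.100 * √0.260 ≈ 5.100 * 0.510 ≈ 2.600
SE_diff = √2 * SEM ≈ 3.678
z = 9 / 3.678 ≈ 2.447

2.45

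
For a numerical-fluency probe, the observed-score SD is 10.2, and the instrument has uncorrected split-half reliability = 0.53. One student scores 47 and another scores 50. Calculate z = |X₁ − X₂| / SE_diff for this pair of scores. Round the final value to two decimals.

0.38

Full-length reliability (Spearman-Brown) = 2(0.53)/(1+0.53) ≈ 0.693
SEM = 10.200×√(1 − 0.693) ≈ 5.653
SE_diff = √2 × SEM ≈ 7.995
z = |47 − 50| / 7.995 = 3 / 7.995 ≈ 0.375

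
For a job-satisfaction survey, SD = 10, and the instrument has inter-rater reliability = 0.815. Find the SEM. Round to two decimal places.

The standard error of measurement is 10.0000*√(1 − 0.8150) ≃ 10.0000*0.4301 ≃ 4.3012.

4.30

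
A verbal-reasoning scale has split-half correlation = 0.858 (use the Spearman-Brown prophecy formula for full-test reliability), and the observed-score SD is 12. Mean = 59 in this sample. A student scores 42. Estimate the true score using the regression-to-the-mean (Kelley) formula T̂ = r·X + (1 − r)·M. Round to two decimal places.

r_full = 2·0.858 / (1 + 0.858) ≃ 0.92357
T̂ = r·X + (1 − r)·M = 0.92357×42 + 0.07643×59 ≃ 38.79010 + 4.50915 ≃ 43.29925

43.30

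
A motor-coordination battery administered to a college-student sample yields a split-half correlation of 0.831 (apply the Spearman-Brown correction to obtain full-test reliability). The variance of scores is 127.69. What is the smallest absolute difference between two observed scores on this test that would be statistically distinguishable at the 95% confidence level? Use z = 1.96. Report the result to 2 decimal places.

SD = √127.69 ≃ 11.300
r_full = 2·0.831 / (1 + 0.831) ≃ 0.908
SEM = 11.300 * √(1 − 0.908) = 11.300 * √0.092 ≃ 11.300 * 0.304 ≃ 3.433
SE_diff = SEM * √2 ≃ 3.433 * 1.414 ≃ 4.855
Smallest detectable difference = 1.96*4.855 ≃ 9.516

9.52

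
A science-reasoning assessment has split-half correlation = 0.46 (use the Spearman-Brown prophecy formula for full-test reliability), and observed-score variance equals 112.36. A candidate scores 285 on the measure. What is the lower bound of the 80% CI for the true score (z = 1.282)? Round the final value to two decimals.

276.74

SD = √112.36 = 10.600
Spearman-Brown: r = 2(0.46) / (1 + 0.46) = 0.920 / 1.460 ≈ 0.630
The standard error of measurement is 10.600*√(1 − 0.630) ≈ 10.600*0.608 ≈ 6.447.
1.282 * SEM ≈ 8.264
Lower limit = 285 − 8.264 ≈ 276.736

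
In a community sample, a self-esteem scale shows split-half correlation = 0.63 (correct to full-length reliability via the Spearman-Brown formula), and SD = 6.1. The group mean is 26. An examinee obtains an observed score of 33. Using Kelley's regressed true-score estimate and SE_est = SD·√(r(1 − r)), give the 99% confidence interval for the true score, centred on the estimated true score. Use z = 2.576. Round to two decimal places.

Full-length reliability (Spearman-Brown) = 2(0.63)/(1+0.63) ≃ 0.77301
T̂ = r·X + (1 − r)·M = 0.77301·33 + 0.22699·26 ≃ 25.50920 + 5.90184 ≃ 31.41104
SE_est = SD · √(r(1 − r)) = 6.10000 · √0.17547 ≃ 6.10000 · 0.41889 ≃ 2.55522
CI = 31.41104 ± 2.576 · 2.55522 → [24.82880, 37.99329]

[24.83, 37.99]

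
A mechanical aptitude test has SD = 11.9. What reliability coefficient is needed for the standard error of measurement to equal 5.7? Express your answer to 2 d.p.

r = 1 − (5.700/11.9)² ≈ 1 − 0.229 ≈ 0.771

0.77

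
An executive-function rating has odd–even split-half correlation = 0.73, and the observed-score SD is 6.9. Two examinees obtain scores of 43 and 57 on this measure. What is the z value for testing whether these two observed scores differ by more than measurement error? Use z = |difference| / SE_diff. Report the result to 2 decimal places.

3.63

r_full = 2·0.73 / (1 + 0.73) ≃ 0.84393
SEM = 6.90000·√(1 − 0.84393) ≃ 2.72589
SE_diff = √2 · SEM ≃ 3.85499
z = 14 / 3.85499 ≃ 3.63166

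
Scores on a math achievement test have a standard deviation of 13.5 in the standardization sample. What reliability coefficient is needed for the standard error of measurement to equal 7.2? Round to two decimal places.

0.72

Required reliability = 1 − (SEM/SD)² = 1 − 0.284 ≈ 0.716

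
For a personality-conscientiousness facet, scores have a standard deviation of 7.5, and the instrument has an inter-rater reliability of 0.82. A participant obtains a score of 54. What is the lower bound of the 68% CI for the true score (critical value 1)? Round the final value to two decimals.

50.82

SEM = 7.5000 * √(1 − 0.8200) = 7.5000 * √0.1800 ≈ 7.5000 * 0.4243 ≈ 3.1820
Margin = 1 * 3.1820 ≈ 3.1820
Lower bound: 54 − 3.1820 = 50.8180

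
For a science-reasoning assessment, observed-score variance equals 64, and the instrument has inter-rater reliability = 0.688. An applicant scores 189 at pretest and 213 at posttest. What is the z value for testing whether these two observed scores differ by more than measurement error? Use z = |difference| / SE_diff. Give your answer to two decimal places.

σ = 64^(1/2) = 8.0000
SEM = 8.0000*√(1 − 0.6880) ≈ 4.4686
SE_diff = √2 * SEM ≈ 6.3195
z = 24 / 6.3195 ≈ 3.7978

3.80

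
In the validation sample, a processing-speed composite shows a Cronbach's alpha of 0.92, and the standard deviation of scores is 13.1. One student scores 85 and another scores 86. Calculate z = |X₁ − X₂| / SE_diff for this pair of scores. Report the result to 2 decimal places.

0.19

SEM = 13.1000 · √(1 − 0.9200) = 13.1000 · √0.0800 ≈ 13.1000 · 0.2828 ≈ 3.7052
SE_diff = SEM · √2 ≈ 3.7052 · 1.4142 ≈ 5.2400
z = 1 / 5.2400 ≈ 0.1908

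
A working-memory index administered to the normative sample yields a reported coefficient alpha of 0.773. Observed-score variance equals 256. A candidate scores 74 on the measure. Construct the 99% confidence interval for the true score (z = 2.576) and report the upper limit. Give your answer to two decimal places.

σ = 256^(1/2) = 16.000
SEM = 16.000 * √(1 − 0.773) = 16.000 * √0.227 ≃ 16.000 * 0.476 ≃ 7.623
2.576 * SEM ≃ 19.637
Upper limit = 74 + 19.637 ≃ 93.637

93.64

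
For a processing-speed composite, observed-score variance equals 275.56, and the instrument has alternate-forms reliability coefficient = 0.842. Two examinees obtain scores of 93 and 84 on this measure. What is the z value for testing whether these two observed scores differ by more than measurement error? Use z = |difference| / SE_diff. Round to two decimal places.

σ = 275.56^(1/2) = 16.600
SEM = 16.600 * √(1 − 0.842) = 16.600 * √0.158 ≈ 16.600 * 0.397 ≈ 6.598
SE_diff = √2 * SEM ≈ 9.332
z = 9 / 9.332 ≈ 0.964

0.96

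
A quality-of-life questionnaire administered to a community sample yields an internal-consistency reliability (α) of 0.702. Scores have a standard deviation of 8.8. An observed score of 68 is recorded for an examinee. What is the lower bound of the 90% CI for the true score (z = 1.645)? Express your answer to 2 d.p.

SEM = 8.8000*√(1 − 0.7020) ≈ 4.8039
Margin = 1.645 * 4.8039 ≈ 7.9024
Lower limit = 68 − 7.9024 ≈ 60.0976

60.10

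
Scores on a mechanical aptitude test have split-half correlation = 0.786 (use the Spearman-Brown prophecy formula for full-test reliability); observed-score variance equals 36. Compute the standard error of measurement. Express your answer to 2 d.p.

σ = 36^(1/2) = 6.00000
r_full = 2·0.786 / (1 + 0.786) ≈ 0.88018
The standard error of measurement is 6.00000×√(1 − 0.88018) ≈ 6.00000×0.34615 ≈ 2.07691.

2.08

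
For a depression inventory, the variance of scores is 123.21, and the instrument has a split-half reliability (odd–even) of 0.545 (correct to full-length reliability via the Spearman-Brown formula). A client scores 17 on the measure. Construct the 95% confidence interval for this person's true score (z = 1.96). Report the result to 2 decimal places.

SD = √123.21 = 11.100
Full-length reliability (Spearman-Brown) = 2(0.545)/(1+0.545) ≈ 0.706
SEM = 11.100×√(1 − 0.706) ≈ 6.024
1.96 × SEM ≈ 11.806
95% CI: 17 ± 11.806 = [5.194, 28.806]

[5.19, 28.81]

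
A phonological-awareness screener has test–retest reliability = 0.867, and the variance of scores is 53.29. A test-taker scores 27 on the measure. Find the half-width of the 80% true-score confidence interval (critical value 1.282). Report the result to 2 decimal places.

σ = 53.29^(1/2) = 7.30000
SEM = 7.30000 · √(1 − 0.86700) = 7.30000 · √0.13300 ≈ 7.30000 · 0.36469 ≈ 2.66225
1.282 · SEM ≈ 3.41300

3.41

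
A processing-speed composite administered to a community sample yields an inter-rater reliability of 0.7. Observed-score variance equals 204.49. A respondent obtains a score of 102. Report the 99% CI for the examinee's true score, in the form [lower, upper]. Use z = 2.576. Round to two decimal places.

[81.82, 122.18]

SD = √204.49 ≈ 14.3000
SEM = 14.3000 × √(1 − 0.7000) = 14.3000 × √0.3000 ≈ 14.3000 × 0.5477 ≈ 7.8324
2.576 × SEM ≈ 20.1763
CI = 102 ± 20.1763 → [81.8237, 122.1763]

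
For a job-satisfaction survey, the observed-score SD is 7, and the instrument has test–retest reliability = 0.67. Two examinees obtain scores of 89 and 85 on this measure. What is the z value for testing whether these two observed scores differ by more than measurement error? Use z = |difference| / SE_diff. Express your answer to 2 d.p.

The standard error of measurement is 7.00000·√(1 − 0.67000) ≈ 7.00000·0.57446 ≈ 4.02119.
SE_diff = SEM · √2 ≈ 4.02119 · 1.41421 ≈ 5.68683
z = |89 − 85| / 5.68683 = 4 / 5.68683 ≈ 0.70338

0.70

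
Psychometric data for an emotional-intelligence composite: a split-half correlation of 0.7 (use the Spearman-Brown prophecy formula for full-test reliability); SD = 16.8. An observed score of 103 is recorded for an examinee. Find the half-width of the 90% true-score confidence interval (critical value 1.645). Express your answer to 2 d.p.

11.61

Full-length reliability (Spearman-Brown) = 2(0.7)/(1+0.7) ≈ 0.824
SEM = 16.800 × √(1 − 0.824) = 16.800 × √0.176 ≈ 16.800 × 0.420 ≈ 7.057
Half-width = 1.645×7.057 ≈ 11.609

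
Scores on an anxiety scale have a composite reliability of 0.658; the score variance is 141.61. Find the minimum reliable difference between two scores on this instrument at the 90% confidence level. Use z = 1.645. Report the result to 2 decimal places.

σ = 141.61^(1/2) = 11.90000
SEM = 11.90000·√(1 − 0.65800) ≈ 6.95921
SE_diff = √2 · SEM ≈ 9.84181
Smallest detectable difference = 1.645·9.84181 ≈ 16.18978

16.19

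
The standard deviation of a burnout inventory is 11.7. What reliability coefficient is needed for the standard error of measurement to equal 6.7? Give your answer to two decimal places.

r = 1 − (SEM / SD)² = 1 − (6.7000 / 11.7)² ≃ 1 − 0.3279 ≃ 0.6721

0.67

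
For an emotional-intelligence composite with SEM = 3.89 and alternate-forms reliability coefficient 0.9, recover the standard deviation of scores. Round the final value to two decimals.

SD = SEM / √(1 − r) = 3.89 / √0.10000 ≃ 3.89 / 0.31623 ≃ 12.30126

12.30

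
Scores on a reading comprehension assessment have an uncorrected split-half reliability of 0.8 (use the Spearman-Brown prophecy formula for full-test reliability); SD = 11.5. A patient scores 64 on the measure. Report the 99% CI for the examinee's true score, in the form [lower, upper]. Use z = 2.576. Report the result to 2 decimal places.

Spearman-Brown: r = 2(0.8) / (1 + 0.8) = 1.6000 / 1.8000 ≈ 0.8889
The standard error of measurement is 11.5000×√(1 − 0.8889) ≈ 11.5000×0.3333 ≈ 3.8333.
Half-width = 2.576×3.8333 ≈ 9.8747
CI = 64 ± 9.8747 → [54.1253, 73.8747]

[54.13, 73.87]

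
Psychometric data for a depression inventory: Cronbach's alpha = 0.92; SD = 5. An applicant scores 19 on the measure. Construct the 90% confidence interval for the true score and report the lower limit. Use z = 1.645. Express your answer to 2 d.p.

SEM = 5.0000 × √(1 − 0.9200) = 5.0000 × √0.0800 ≈ 5.0000 × 0.2828 ≈ 1.4142
1.645 × SEM ≈ 2.3264
Lower bound: 19 − 2.3264 = 16.6736

16.67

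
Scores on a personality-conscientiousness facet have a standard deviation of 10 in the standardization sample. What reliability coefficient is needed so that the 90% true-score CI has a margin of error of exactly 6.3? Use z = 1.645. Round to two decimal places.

Required SEM = 6.3 / 1.645 ≈ 3.8298
r = 1 − (3.8298/10)² ≈ 1 − 0.1467 ≈ 0.8533

0.85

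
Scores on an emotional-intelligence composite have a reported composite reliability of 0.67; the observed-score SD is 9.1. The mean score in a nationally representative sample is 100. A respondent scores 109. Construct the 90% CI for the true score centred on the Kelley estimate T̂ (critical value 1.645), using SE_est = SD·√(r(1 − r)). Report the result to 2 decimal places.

Estimated true score = 0.6700×109 + (1 − 0.6700)×100 ≈ 106.0300
SE_est = SD × √(r(1 − r)) = 9.1000 × √0.2211 ≈ 9.1000 × 0.4702 ≈ 4.2789
90% CI: 106.0300 ± 7.0388 ≈ (98.9912, 113.0688)

[98.99, 113.07]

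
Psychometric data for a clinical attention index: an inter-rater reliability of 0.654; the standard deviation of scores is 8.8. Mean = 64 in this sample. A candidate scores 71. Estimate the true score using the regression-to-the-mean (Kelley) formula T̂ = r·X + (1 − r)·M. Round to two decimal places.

68.58

Estimated true score = 0.6540·71 + (1 − 0.6540)·64 ≃ 68.5780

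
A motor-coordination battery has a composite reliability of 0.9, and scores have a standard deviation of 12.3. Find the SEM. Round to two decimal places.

SEM = 12.300 × √(1 − 0.900) = 12.300 × √0.100 ≃ 12.300 × 0.316 ≃ 3.890

3.89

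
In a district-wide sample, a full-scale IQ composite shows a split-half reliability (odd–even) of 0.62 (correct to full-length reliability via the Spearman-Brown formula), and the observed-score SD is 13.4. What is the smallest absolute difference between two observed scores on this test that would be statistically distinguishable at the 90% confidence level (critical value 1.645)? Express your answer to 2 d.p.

15.10

Spearman-Brown: r = 2(0.62) / (1 + 0.62) = 1.24000 / 1.62000 ≃ 0.76543
SEM = 13.40000 · √(1 − 0.76543) = 13.40000 · √0.23457 ≃ 13.40000 · 0.48432 ≃ 6.48992
Standard error of the difference = 6.48992·√2 ≃ 9.17813
Smallest detectable difference = 1.645·9.17813 ≃ 15.09802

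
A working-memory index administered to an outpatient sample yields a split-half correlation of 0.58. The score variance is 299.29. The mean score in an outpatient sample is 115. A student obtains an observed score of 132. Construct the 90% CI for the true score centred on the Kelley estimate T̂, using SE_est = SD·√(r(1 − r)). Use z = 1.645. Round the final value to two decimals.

[114.91, 140.05]

σ = 299.29^(1/2) = 17.3000
r_full = 2·0.58 / (1 + 0.58) ≈ 0.7342
T̂ = 0.7342(132) + 0.2658(115) ≈ 127.4810
SE_est = SD × √(r(1 − r)) = 17.3000 × √0.1952 ≈ 17.3000 × 0.4418 ≈ 7.6426
90% CI: 127.4810 ± 12.5721 ≈ (114.9089, 140.0531)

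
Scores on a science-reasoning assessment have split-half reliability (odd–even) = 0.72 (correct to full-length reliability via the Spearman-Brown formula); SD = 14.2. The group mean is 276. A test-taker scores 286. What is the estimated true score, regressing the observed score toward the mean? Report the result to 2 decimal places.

284.37

Spearman-Brown: r = 2(0.72) / (1 + 0.72) = 1.44000 / 1.72000 ≃ 0.83721
T̂ = r·X + (1 − r)·M = 0.83721*286 + 0.16279*276 ≃ 239.44186 + 44.93023 ≃ 284.37209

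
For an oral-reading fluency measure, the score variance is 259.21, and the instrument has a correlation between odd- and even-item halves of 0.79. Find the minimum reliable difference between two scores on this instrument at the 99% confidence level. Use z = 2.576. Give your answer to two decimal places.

SD = √259.21 ≃ 16.1000
r_full = 2·0.79 / (1 + 0.79) ≃ 0.8827
The standard error of measurement is 16.1000·√(1 − 0.8827) ≃ 16.1000·0.3425 ≃ 5.5145.
SE_diff = SEM · √2 ≃ 5.5145 · 1.4142 ≃ 7.7987
Minimum reliable difference = 2.576 · SE_diff ≃ 2.576 · 7.7987 ≃ 20.0895

20.09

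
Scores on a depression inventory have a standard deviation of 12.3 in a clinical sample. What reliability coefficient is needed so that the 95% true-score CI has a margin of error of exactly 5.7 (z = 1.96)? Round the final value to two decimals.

Required SEM = 5.7 / 1.96 ≈ 2.908
r = 1 − (SEM / SD)² = 1 − (2.908 / 12.3)² ≈ 1 − 0.056 ≈ 0.944

0.94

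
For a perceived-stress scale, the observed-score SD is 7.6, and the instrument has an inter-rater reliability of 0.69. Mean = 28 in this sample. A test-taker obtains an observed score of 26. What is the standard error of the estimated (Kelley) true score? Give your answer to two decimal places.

SE_est = 7.6000*√(0.6900*0.3100) ≈ 3.5149

3.51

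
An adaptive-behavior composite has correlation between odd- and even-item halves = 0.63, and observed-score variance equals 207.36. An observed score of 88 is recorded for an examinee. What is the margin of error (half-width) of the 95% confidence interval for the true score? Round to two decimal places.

σ = 207.36^(1/2) = 14.40000
Full-length reliability (Spearman-Brown) = 2(0.63)/(1+0.63) ≈ 0.77301
SEM = 14.40000*√(1 − 0.77301) ≈ 6.86072
Half-width = 1.96*6.86072 ≈ 13.44701

13.45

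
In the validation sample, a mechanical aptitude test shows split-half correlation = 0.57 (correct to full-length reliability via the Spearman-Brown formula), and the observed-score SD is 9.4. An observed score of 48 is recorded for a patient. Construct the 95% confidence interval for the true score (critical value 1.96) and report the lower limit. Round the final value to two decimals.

38.36

Spearman-Brown: r = 2(0.57) / (1 + 0.57) = 1.140 / 1.570 ≈ 0.726
SEM = 9.400×√(1 − 0.726) ≈ 4.919
Half-width = 1.96×4.919 ≈ 9.642
Lower limit = 48 − 9.642 ≈ 38.358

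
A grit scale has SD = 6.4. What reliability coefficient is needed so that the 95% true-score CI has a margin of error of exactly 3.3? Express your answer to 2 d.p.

Required SEM = 3.3 / 1.96 ≈ 1.684
r = 1 − (SEM / SD)² = 1 − (1.684 / 6.4)² ≈ 1 − 0.069 ≈ 0.931

0.93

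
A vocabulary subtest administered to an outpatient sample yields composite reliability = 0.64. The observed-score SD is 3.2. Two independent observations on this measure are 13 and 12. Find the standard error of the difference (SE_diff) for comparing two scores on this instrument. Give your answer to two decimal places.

2.72

SEM = 3.2000 * √(1 − 0.6400) = 3.2000 * √0.3600 ≈ 3.2000 * 0.6000 ≈ 1.9200
SE_diff = √2 * SEM ≈ 2.7153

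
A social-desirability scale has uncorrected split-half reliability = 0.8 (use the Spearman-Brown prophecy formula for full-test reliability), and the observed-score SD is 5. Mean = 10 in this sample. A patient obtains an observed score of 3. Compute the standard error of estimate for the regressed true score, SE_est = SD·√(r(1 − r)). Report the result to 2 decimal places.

1.57

Full-length reliability (Spearman-Brown) = 2(0.8)/(1+0.8) ≈ 0.8889
SE_est = SD · √(r(1 − r)) = 5.0000 · √0.0988 ≈ 5.0000 · 0.3143 ≈ 1.5713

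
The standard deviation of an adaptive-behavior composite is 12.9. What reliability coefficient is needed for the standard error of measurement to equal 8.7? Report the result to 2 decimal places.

r = 1 − (8.700/12.9)² ≈ 1 − 0.455 ≈ 0.545

0.55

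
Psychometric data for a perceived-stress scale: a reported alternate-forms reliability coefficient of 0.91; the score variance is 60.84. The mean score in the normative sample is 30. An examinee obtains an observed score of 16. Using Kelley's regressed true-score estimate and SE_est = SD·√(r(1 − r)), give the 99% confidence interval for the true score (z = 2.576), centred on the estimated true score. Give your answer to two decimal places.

[11.51, 23.01]

SD = √60.84 = 7.8000
T̂ = 0.9100(16) + 0.0900(30) ≈ 17.2600
SE_est = 7.8000·√[r(1 − r)] ≈ 2.2322
CI = 17.2600 ± 2.576 · 2.2322 → [11.5098, 23.0102]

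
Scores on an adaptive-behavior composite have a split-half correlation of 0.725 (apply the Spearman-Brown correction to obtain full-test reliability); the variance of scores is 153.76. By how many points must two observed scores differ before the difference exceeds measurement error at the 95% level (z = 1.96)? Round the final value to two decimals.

SD = √153.76 = 12.4000
Full-length reliability (Spearman-Brown) = 2(0.725)/(1+0.725) ≈ 0.8406
SEM = 12.4000 * √(1 − 0.8406) = 12.4000 * √0.1594 ≈ 12.4000 * 0.3993 ≈ 4.9510
Standard error of the difference = 4.9510·√2 ≈ 7.0018
Minimum reliable difference = 1.96 * SE_diff ≈ 1.96 * 7.0018 ≈ 13.7235

13.72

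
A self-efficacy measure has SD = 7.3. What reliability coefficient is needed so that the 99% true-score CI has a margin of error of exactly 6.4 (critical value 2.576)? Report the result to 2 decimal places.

0.88

SEM needed = half-width / z = 6.4/2.576 ≃ 2.4845
Required reliability = 1 − (SEM/SD)² = 1 − 0.1158 ≃ 0.8842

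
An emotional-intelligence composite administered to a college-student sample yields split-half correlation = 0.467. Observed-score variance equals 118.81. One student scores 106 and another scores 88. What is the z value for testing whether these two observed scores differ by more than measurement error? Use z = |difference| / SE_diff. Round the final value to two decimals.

SD = √118.81 ≈ 10.90000
Spearman-Brown: r = 2(0.467) / (1 + 0.467) = 0.93400 / 1.46700 ≈ 0.63667
SEM = 10.90000 × √(1 − 0.63667) = 10.90000 × √0.36333 ≈ 10.90000 × 0.60277 ≈ 6.57015
Standard error of the difference = 6.57015·√2 ≈ 9.29159
z = 18 / 9.29159 ≈ 1.93724

1.94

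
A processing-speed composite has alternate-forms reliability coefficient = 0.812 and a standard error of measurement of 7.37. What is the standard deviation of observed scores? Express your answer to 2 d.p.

SD = SEM / √(1 − r) = 7.37 / √0.188 ≈ 7.37 / 0.434 ≈ 16.998

17.00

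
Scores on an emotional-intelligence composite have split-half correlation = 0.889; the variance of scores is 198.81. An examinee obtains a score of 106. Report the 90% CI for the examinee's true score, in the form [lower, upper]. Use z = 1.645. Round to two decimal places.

SD = √198.81 = 14.100
r_full = 2·0.889 / (1 + 0.889) ≈ 0.941
SEM = 14.100·√(1 − 0.941) ≈ 3.418
Half-width = 1.645·3.418 ≈ 5.623
Interval: (100.377, 111.623)

[100.38, 111.62]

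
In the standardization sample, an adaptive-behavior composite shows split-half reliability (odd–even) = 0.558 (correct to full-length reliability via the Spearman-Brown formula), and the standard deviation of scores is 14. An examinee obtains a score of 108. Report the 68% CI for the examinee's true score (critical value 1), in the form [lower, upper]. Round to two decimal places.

Full-length reliability (Spearman-Brown) = 2(0.558)/(1+0.558) ≈ 0.716
The standard error of measurement is 14.000*√(1 − 0.716) ≈ 14.000*0.533 ≈ 7.457.
1 * SEM ≈ 7.457
Interval: (100.543, 115.457)

[100.54, 115.46]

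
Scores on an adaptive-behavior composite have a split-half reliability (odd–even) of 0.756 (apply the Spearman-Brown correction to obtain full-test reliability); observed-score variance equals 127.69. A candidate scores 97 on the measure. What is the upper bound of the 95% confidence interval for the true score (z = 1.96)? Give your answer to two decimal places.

σ = 127.69^(1/2) = 11.300
r_full = 2·0.756 / (1 + 0.756) ≈ 0.861
SEM = 11.300 · √(1 − 0.861) = 11.300 · √0.139 ≈ 11.300 · 0.373 ≈ 4.212
Half-width = 1.96·4.212 ≈ 8.256
Upper bound: 97 + 8.256 = 105.256

105.26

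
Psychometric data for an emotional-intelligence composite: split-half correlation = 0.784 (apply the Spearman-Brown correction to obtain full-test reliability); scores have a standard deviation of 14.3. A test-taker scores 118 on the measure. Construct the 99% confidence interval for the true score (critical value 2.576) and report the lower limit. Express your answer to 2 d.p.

Spearman-Brown: r = 2(0.784) / (1 + 0.784) = 1.5680 / 1.7840 ≃ 0.8789
The standard error of measurement is 14.3000·√(1 − 0.8789) ≃ 14.3000·0.3480 ≃ 4.9758.
Half-width = 2.576·4.9758 ≃ 12.8177
Lower limit = 118 − 12.8177 ≃ 105.1823

105.18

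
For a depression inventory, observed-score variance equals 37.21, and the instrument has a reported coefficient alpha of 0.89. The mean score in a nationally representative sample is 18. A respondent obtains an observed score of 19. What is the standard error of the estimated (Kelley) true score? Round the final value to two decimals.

1.91

σ = 37.21^(1/2) = 6.100
SE_est = SD · √(r(1 − r)) = 6.100 · √0.098 ≈ 6.100 · 0.313 ≈ 1.909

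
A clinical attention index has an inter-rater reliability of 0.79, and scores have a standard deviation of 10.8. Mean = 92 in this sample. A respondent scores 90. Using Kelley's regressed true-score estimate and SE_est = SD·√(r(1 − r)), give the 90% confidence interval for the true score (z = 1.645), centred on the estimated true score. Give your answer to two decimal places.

T̂ = 0.7900(90) + 0.2100(92) ≈ 90.4200
SE_est = SD × √(r(1 − r)) = 10.8000 × √0.1659 ≈ 10.8000 × 0.4073 ≈ 4.3989
90% CI: 90.4200 ± 7.2362 ≈ (83.1838, 97.6562)

[83.18, 97.66]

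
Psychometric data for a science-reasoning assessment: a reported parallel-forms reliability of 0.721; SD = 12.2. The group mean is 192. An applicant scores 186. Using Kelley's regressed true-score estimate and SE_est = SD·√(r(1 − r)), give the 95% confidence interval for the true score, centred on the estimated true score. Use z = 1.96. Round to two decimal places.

Estimated true score = 0.7210*186 + (1 − 0.7210)*192 ≈ 187.6740
SE_est = SD * √(r(1 − r)) = 12.2000 * √0.2012 ≈ 12.2000 * 0.4485 ≈ 5.4718
95% CI: 187.6740 ± 10.7247 ≈ (176.9493, 198.3987)

[176.95, 198.40]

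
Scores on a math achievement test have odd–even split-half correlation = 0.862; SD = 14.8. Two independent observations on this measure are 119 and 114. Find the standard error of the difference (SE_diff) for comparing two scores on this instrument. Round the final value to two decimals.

5.70

r_full = 2·0.862 / (1 + 0.862) ≈ 0.92589
SEM = 14.80000 × √(1 − 0.92589) = 14.80000 × √0.07411 ≈ 14.80000 × 0.27224 ≈ 4.02913
SE_diff = SEM × √2 ≈ 4.02913 × 1.41421 ≈ 5.69805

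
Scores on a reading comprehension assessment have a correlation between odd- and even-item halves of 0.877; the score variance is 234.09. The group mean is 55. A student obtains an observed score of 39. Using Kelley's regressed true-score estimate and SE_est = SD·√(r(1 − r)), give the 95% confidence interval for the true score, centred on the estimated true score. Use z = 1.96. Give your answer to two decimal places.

[32.63, 47.47]

SD = √234.09 = 15.300
Full-length reliability (Spearman-Brown) = 2(0.877)/(1+0.877) ≃ 0.934
T̂ = 0.934(39) + 0.066(55) ≃ 40.048
SE_est = 15.300*√(0.934*0.066) ≃ 3.786
CI = 40.048 ± 1.96 * 3.786 → [32.628, 47.469]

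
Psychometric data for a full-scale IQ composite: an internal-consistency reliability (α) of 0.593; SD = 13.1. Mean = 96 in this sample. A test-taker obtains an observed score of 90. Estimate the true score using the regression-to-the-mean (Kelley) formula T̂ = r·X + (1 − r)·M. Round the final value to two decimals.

Estimated true score = 0.593×90 + (1 − 0.593)×96 ≈ 92.442

92.44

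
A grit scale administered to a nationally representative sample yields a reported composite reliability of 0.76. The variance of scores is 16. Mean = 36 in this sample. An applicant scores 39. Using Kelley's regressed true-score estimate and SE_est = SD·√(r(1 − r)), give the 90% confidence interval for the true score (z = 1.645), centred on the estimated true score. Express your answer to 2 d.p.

[35.47, 41.09]

σ = 16^(1/2) = 4.0000
T̂ = 0.7600(39) + 0.2400(36) ≃ 38.2800
SE_est = 4.0000·√[r(1 − r)] ≃ 1.7083
90% CI: 38.2800 ± 2.8102 ≃ (35.4698, 41.0902)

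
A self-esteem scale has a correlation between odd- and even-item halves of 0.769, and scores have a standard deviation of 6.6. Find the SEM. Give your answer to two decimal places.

2.38

Spearman-Brown: r = 2(0.769) / (1 + 0.769) = 1.53800 / 1.76900 ≈ 0.86942
The standard error of measurement is 6.60000*√(1 − 0.86942) ≈ 6.60000*0.36136 ≈ 2.38499.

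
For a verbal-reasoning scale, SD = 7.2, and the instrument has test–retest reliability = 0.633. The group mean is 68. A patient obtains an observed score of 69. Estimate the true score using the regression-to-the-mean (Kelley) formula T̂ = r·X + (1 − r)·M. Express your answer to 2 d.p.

68.63

Estimated true score = 0.633*69 + (1 − 0.633)*68 ≈ 68.633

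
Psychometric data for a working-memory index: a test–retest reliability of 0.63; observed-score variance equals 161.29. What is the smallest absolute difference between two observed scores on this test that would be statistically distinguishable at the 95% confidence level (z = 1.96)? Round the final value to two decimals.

SD = √161.29 ≈ 12.700
SEM = 12.700*√(1 − 0.630) ≈ 7.725
Standard error of the difference = 7.725·√2 ≈ 10.925
Minimum reliable difference = 1.96 * SE_diff ≈ 1.96 * 10.925 ≈ 21.413

21.41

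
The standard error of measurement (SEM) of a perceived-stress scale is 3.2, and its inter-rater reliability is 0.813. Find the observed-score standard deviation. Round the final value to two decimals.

σ = SEM·(1 − r)^(−1/2) ≃ 3.2×2.3125 ≃ 7.4000

7.40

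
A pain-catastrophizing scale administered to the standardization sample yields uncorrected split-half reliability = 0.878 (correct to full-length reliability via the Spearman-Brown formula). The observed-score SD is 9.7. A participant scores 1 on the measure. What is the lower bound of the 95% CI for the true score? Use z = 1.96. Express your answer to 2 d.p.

Spearman-Brown: r = 2(0.878) / (1 + 0.878) = 1.756 / 1.878 ≈ 0.935
The standard error of measurement is 9.700·√(1 − 0.935) ≈ 9.700·0.255 ≈ 2.472.
1.96 · SEM ≈ 4.846
Lower bound: 1 − 4.846 = -3.846

-3.85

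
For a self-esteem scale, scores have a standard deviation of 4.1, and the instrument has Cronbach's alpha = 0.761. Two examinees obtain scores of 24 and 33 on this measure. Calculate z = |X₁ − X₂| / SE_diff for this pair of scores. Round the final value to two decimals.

3.18

SEM = 4.1000 × √(1 − 0.7610) = 4.1000 × √0.2390 ≈ 4.1000 × 0.4889 ≈ 2.0044
SE_diff = SEM × √2 ≈ 2.0044 × 1.4142 ≈ 2.8346
z = |24 − 33| / 2.8346 = 9 / 2.8346 ≈ 3.1750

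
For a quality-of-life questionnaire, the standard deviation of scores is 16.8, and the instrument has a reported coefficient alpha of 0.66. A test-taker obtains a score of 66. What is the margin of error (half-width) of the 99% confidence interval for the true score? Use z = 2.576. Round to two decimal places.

The standard error of measurement is 16.8000×√(1 − 0.6600) ≈ 16.8000×0.5831 ≈ 9.7960.
Half-width = 2.576×9.7960 ≈ 25.2345

25.23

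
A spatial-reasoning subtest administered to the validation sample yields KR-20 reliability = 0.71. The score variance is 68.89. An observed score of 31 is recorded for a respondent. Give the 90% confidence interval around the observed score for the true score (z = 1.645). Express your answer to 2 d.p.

[23.65, 38.35]

SD = √68.89 = 8.3000
SEM = 8.3000 × √(1 − 0.7100) = 8.3000 × √0.2900 ≈ 8.3000 × 0.5385 ≈ 4.4697
Half-width = 1.645×4.4697 ≈ 7.3526
CI = 31 ± 7.3526 → [23.6474, 38.3526]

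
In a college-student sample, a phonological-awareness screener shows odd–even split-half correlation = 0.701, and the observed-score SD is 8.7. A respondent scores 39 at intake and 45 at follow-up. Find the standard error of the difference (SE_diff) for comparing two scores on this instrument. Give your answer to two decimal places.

r_full = 2·0.701 / (1 + 0.701) ≃ 0.824
SEM = 8.700 · √(1 − 0.824) = 8.700 · √0.176 ≃ 8.700 · 0.419 ≃ 3.648
SE_diff = SEM · √2 ≃ 3.648 · 1.414 ≃ 5.158

5.16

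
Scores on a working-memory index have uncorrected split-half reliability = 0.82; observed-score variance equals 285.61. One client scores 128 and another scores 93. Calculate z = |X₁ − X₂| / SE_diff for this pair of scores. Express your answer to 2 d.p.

SD = √285.61 ≃ 16.90000
Spearman-Brown: r = 2(0.82) / (1 + 0.82) = 1.64000 / 1.82000 ≃ 0.90110
SEM = 16.90000 · √(1 − 0.90110) = 16.90000 · √0.09890 ≃ 16.90000 · 0.31449 ≃ 5.31480
SE_diff = √2 · SEM ≃ 7.51627
z = |128 − 93| / 7.51627 = 35 / 7.51627 ≃ 4.65657

4.66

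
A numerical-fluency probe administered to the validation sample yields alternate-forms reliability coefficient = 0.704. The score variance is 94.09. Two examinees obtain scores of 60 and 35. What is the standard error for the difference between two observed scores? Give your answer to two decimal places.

SD = √94.09 = 9.7000
The standard error of measurement is 9.7000*√(1 − 0.7040) ≈ 9.7000*0.5441 ≈ 5.2774.
SE_diff = √2 * SEM ≈ 7.4633

7.46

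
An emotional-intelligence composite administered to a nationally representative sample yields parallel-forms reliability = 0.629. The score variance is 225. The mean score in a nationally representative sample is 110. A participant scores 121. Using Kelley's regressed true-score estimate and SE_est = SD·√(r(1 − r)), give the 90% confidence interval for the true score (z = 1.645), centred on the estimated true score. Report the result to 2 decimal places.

σ = 225^(1/2) = 15.00000
T̂ = r·X + (1 − r)·M = 0.62900*121 + 0.37100*110 = 76.10900 + 40.81000 ≃ 116.91900
SE_est = SD * √(r(1 − r)) = 15.00000 * √0.23336 ≃ 15.00000 * 0.48307 ≃ 7.24609
90% CI: 116.91900 ± 11.91981 ≃ (104.99919, 128.83881)

[105.00, 128.84]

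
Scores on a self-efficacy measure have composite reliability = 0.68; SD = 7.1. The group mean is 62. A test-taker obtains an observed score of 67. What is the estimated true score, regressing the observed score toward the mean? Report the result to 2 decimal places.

65.40

T̂ = r·X + (1 − r)·M = 0.680*67 + 0.320*62 = 45.560 + 19.840 ≈ 65.400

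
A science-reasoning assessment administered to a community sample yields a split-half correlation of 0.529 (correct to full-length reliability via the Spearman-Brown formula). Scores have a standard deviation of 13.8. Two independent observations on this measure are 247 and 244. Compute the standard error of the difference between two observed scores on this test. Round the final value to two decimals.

Full-length reliability (Spearman-Brown) = 2(0.529)/(1+0.529) ≈ 0.692
SEM = 13.800 × √(1 − 0.692) = 13.800 × √0.308 ≈ 13.800 × 0.555 ≈ 7.659
SE_diff = SEM × √2 ≈ 7.659 × 1.414 ≈ 10.832

10.83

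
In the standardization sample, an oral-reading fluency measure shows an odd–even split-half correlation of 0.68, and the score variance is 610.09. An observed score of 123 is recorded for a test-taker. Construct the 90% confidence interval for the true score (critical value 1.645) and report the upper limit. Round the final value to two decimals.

140.73

SD = √610.09 = 24.700
Spearman-Brown: r = 2(0.68) / (1 + 0.68) = 1.360 / 1.680 ≈ 0.810
SEM = 24.700*√(1 − 0.810) ≈ 10.780
1.645 * SEM ≈ 17.733
Upper bound: 123 + 17.733 = 140.733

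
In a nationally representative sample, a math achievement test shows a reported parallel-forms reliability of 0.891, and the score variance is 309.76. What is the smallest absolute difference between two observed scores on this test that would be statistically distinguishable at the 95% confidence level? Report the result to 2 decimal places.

16.11

σ = 309.76^(1/2) = 17.6000
SEM = 17.6000·√(1 − 0.8910) ≈ 5.8107
SE_diff = √2 · SEM ≈ 8.2175
Minimum reliable difference = 1.96 · SE_diff ≈ 1.96 · 8.2175 ≈ 16.1063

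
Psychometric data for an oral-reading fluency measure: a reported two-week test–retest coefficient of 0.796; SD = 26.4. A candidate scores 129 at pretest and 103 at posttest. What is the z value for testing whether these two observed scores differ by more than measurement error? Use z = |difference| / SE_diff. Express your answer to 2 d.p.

SEM = 26.4000 · √(1 − 0.7960) = 26.4000 · √0.2040 ≃ 26.4000 · 0.4517 ≃ 11.9239
SE_diff = SEM · √2 ≃ 11.9239 · 1.4142 ≃ 16.8630
z = |129 − 103| / 16.8630 = 26 / 16.8630 ≃ 1.5418

1.54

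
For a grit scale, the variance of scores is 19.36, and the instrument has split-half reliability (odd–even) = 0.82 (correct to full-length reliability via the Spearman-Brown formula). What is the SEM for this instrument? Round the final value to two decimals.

SD = √19.36 = 4.40000
Spearman-Brown: r = 2(0.82) / (1 + 0.82) = 1.64000 / 1.82000 ≈ 0.90110
SEM = 4.40000 · √(1 − 0.90110) = 4.40000 · √0.09890 ≈ 4.40000 · 0.31449 ≈ 1.38374

1.38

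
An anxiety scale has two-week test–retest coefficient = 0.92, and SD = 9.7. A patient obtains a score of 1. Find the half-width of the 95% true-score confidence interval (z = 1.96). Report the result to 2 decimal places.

5.38

SEM = 9.700 · √(1 − 0.920) = 9.700 · √0.080 ≈ 9.700 · 0.283 ≈ 2.744
1.96 · SEM ≈ 5.377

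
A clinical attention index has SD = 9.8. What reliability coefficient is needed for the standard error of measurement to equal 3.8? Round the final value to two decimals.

r = 1 − (SEM / SD)² = 1 − (3.80000 / 9.8)² ≃ 1 − 0.15035 ≃ 0.84965

0.85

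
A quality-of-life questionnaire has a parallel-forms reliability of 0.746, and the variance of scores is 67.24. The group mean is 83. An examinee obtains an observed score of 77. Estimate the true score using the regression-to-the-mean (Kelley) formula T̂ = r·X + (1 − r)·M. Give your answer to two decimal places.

78.52

T̂ = r·X + (1 − r)·M = 0.74600×77 + 0.25400×83 = 57.44200 + 21.08200 ≃ 78.52400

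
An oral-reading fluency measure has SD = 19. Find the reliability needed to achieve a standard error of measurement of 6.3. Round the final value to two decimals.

0.89

r = 1 − (SEM / SD)² = 1 − (6.3000 / 19)² ≈ 1 − 0.1099 ≈ 0.8901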